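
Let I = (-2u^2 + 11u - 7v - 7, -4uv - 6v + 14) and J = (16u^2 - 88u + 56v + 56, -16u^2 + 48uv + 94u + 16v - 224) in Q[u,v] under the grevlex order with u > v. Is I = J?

No, the ideals differ.

Since reduced Gröbner bases are canonical representatives of ideals under a given ordering, it suffices to compute and compare them.
Buchberger on the first generating set:
f_1 = -2u^2 + 11u - 7v - 7, LT = u^2.
f_2 = -4uv - 6v + 14, LT = uv.

S(f_1,f_2): lcm = u^2v. S = -7uv + 7/2v^2 + 7/2u + 7/2v.
  leading term uv: subtract (7/4)·f_2 from -7uv + 7/2v^2 + 7/2u + 7/2v → 7/2v^2 + 7/2u + 14v - 49/2
  leading term v^2: no divisor's leading term divides it; move 7/2v^2 to the remainder.
  leading term u: no divisor's leading term divides it; move 7/2u to the remainder.
  leading term v: no divisor's leading term divides it; move 14v to the remainder.
  leading term 1: no divisor's leading term divides it; move -49/2 to the remainder.
  remainder 7/2v^2 + 7/2u + 14v - 49/2 ≠ 0; add g_3 = 7/2v^2 + 7/2u + 14v - 49/2 to the basis.

The other S-polynomials (S(f_1,g_3), S(f_2,g_3)) all reduce to 0 modulo the current basis, so we have a Gröbner basis.
Inter-reduce: drop elements whose leading term is divisible by another's, tail-reduce, and make monic.
Reduced Gröbner basis: {u^2 - 11/2u + 7/2v + 7/2, uv + 3/2v - 7/2, v^2 + u + 4v - 7}.

Buchberger on the second generating set:
h_1 = 16u^2 - 88u + 56v + 56, LT = u^2.
h_2 = -16u^2 + 48uv + 94u + 16v - 224, LT = u^2.

S(h_1,h_2): lcm = u^2. S = 3uv + 3/8u + 9/2v - 21/2.
  leading term uv: no divisor's leading term divides it; move 3uv to the remainder.
  leading term u: no divisor's leading term divides it; move 3/8u to the remainder.
  leading term v: no divisor's leading term divides it; move 9/2v to the remainder.
  leading term 1: no divisor's leading term divides it; move -21/2 to the remainder.
  remainder 3uv + 3/8u + 9/2v - 21/2 ≠ 0; add k_3 = 3uv + 3/8u + 9/2v - 21/2 to the basis.

S(h_1,k_3): lcm = u^2v. S = -1/8u^2 - 7uv + 7/2v^2 + 7/2u + 7/2v.
  leading term u^2: subtract (-1/128)·h_1 from -1/8u^2 - 7uv + 7/2v^2 + 7/2u + 7/2v → -7uv + 7/2v^2 + 45/16u + 63/16v + 7/16
  leading term uv: subtract (-7/3)·k_3 from -7uv + 7/2v^2 + 45/16u + 63/16v + 7/16 → 7/2v^2 + 59/16u + 231/16v - 385/16
  leading term v^2: no divisor's leading term divides it; move 7/2v^2 to the remainder.
  leading term u: no divisor's leading term divides it; move 59/16u to the remainder.
  leading term v: no divisor's leading term divides it; move 231/16v to the remainder.
  leading term 1: no divisor's leading term divides it; move -385/16 to the remainder.
  remainder 7/2v^2 + 59/16u + 231/16v - 385/16 ≠ 0; add k_4 = 7/2v^2 + 59/16u + 231/16v - 385/16 to the basis.

The other S-polynomials (S(h_2,k_3), S(h_1,k_4), S(h_2,k_4), S(k_3,k_4)) all reduce to 0 modulo the current basis, so we have a Gröbner basis.
Inter-reduce: drop elements whose leading term is divisible by another's, tail-reduce, and make monic.
Reduced Gröbner basis: {u^2 - 11/2u + 7/2v + 7/2, uv + 1/8u + 3/2v - 7/2, v^2 + 59/56u + 33/8v - 55/8}.

These differ, so the ideals are not equal.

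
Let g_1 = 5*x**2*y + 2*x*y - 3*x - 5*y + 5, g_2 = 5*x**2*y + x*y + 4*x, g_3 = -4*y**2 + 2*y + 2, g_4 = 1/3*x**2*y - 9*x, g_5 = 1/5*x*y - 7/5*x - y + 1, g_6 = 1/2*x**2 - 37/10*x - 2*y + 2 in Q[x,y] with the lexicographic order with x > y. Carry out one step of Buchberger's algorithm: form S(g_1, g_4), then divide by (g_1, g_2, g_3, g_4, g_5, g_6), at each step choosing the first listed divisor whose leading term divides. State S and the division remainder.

S(g_1, g_4) = 2/5*x*y + 132/5*x - y + 1; remainder on division = 146/5*x + y - 1.

lcm(LM(g_1), LM(g_4)) = x**2*y.
S = (lcm/LT(g_1))·g_1 − (lcm/LT(g_4))·g_4 = 2/5*x*y + 132/5*x - y + 1.
Reduce S modulo (g_1, g_2, g_3, g_4, g_5, g_6) in that order:
  leading term x*y: subtract (2)·g_5 from 2/5*x*y + 132/5*x - y + 1 → 146/5*x + y - 1
  leading term x: no divisor's leading term divides it; move 146/5*x to the remainder.
  leading term y: no divisor's leading term divides it; move y to the remainder.
  leading term 1: no divisor's leading term divides it; move -1 to the remainder.
The remainder 146/5*x + y - 1 is nonzero, so it would be added as the next basis element.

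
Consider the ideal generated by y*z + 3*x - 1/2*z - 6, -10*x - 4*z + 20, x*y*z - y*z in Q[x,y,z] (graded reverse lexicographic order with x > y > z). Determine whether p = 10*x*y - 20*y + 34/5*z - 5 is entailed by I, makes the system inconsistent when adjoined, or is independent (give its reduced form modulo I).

First compute the reduced Gröbner basis of I by Buchberger's algorithm.
f_1 = y*z + 3*x - 1/2*z - 6, LT = y*z.
f_2 = -10*x - 4*z + 20, LT = x.
f_3 = x*y*z - y*z, LT = x*y*z.

S(f_1,f_2): leading monomials are coprime, so the S-polynomial reduces to 0 (Buchberger's first criterion).
S(f_1,f_3): lcm = x*y*z. S = 3*x**2 - 1/2*x*z + y*z - 6*x.
  leading term x**2: subtract (-3/10*x)·f_2 from 3*x**2 - 1/2*x*z + y*z - 6*x → -17/10*x*z + y*z
  leading term x*z: subtract (17/100*z)·f_2 from -17/10*x*z + y*z → y*z + 17/25*z**2 - 17/5*z
  leading term y*z: subtract (1)·f_1 from y*z + 17/25*z**2 - 17/5*z → 17/25*z**2 - 3*x - 29/10*z + 6
  leading term z**2: no divisor's leading term divides it; move 17/25*z**2 to the remainder.
  leading term x: subtract (3/10)·f_2 from -3*x - 29/10*z + 6 → -17/10*z
  leading term z: no divisor's leading term divides it; move -17/10*z to the remainder.
  remainder 17/25*z**2 - 17/10*z ≠ 0; add h_4 = 17/25*z**2 - 17/10*z to the basis.

S(f_2,f_3): lcm = x*y*z. S = 2/5*y*z**2 - y*z.
  leading term y*z**2: subtract (2/5*z)·f_1 from 2/5*y*z**2 - y*z → -6/5*x*z - y*z + 1/5*z**2 + 12/5*z
  leading term x*z: subtract (3/25*z)·f_2 from -6/5*x*z - y*z + 1/5*z**2 + 12/5*z → -y*z + 17/25*z**2
  leading term y*z: subtract (-1)·f_1 from -y*z + 17/25*z**2 → 17/25*z**2 + 3*x - 1/2*z - 6
  leading term z**2: subtract (1)·h_4 from 17/25*z**2 + 3*x - 1/2*z - 6 → 3*x + 6/5*z - 6
  leading term x: subtract (-3/10)·f_2 from 3*x + 6/5*z - 6 → 0
  remainder 0.

S(f_1,h_4): lcm = y*z**2. S = 3*x*z + 5/2*y*z - 1/2*z**2 - 6*z.
  leading term x*z: subtract (-3/10*z)·f_2 from 3*x*z + 5/2*y*z - 1/2*z**2 - 6*z → 5/2*y*z - 17/10*z**2
  leading term y*z: subtract (5/2)·f_1 from 5/2*y*z - 17/10*z**2 → -17/10*z**2 - 15/2*x + 5/4*z + 15
  leading term z**2: subtract (-5/2)·h_4 from -17/10*z**2 - 15/2*x + 5/4*z + 15 → -15/2*x - 3*z + 15
  leading term x: subtract (3/4)·f_2 from -15/2*x - 3*z + 15 → 0
  remainder 0.

S(f_2,h_4): leading monomials are coprime, so the S-polynomial reduces to 0 (Buchberger's first criterion).
S(f_3,h_4): lcm = x*y*z**2. S = 5/2*x*y*z - y*z**2.
  leading term x*y*z: subtract (5/2*x)·f_1 from 5/2*x*y*z - y*z**2 → -y*z**2 - 15/2*x**2 + 5/4*x*z + 15*x
  leading term y*z**2: subtract (-z)·f_1 from -y*z**2 - 15/2*x**2 + 5/4*x*z + 15*x → -15/2*x**2 + 17/4*x*z - 1/2*z**2 + 15*x - 6*z
  leading term x**2: subtract (3/4*x)·f_2 from -15/2*x**2 + 17/4*x*z - 1/2*z**2 + 15*x - 6*z → 29/4*x*z - 1/2*z**2 - 6*z
  leading term x*z: subtract (-29/40*z)·f_2 from 29/4*x*z - 1/2*z**2 - 6*z → -17/5*z**2 + 17/2*z
  leading term z**2: subtract (-5)·h_4 from -17/5*z**2 + 17/2*z → 0
  remainder 0.

Every S-polynomial of the final basis reduces to 0, so we have a Gröbner basis.
Inter-reduce: drop elements whose leading term is divisible by another's, tail-reduce, and make monic.
Reduced Gröbner basis: {y*z - 17/10*z, z**2 - 5/2*z, x + 2/5*z - 2}.
Label its elements g_1 = y*z - 17/10*z, g_2 = z**2 - 5/2*z, g_3 = x + 2/5*z - 2.

Reduce p = 10*x*y - 20*y + 34/5*z - 5 modulo G:
  leading term x*y: subtract (10*y)·g_3 from 10*x*y - 20*y + 34/5*z - 5 → -4*y*z + 34/5*z - 5
  leading term y*z: subtract (-4)·g_1 from -4*y*z + 34/5*z - 5 → -5
  leading term 1: no divisor's leading term divides it; move -5 to the remainder.
  normal form = -5.
The normal form is nonzero, so p ∉ I. Since p minus its normal form lies in I, I + (p) = I + (r) where r = -5; decide whether this ideal is the whole ring.
Here r = -5 is a nonzero constant, hence a unit: 1 ∈ I + (p), the Gröbner basis of I + (p) is {1}, and the enlarged system has no common solution — adjoining p is inconsistent.

Adjoining 10*x*y - 20*y + 34/5*z - 5 makes the ideal the whole ring: the system is inconsistent.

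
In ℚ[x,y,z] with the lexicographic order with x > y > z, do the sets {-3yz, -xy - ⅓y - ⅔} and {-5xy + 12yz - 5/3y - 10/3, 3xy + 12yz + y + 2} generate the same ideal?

Yes, the ideals are equal.

For a fixed monomial order, each ideal has a unique reduced Gröbner basis; comparing bases decides equality.
Buchberger on the first generating set:
f_1 = -3yz, LT = yz.
f_2 = -xy - ⅓y - ⅔, LT = xy.

S(f_1,f_2): lcm = xyz. S = -⅓yz - ⅔z.
  leading term yz: subtract (1/9)·f_1 from -⅓yz - ⅔z → -⅔z
  leading term z: no divisor's leading term divides it; move -⅔z to the remainder.
  remainder -⅔z ≠ 0; add g_3 = -⅔z to the basis.

The other S-polynomials (S(f_1,g_3), S(f_2,g_3)) all reduce to 0 modulo the current basis, so we have a Gröbner basis.
Inter-reduce: drop elements whose leading term is divisible by another's, tail-reduce, and make monic.
Reduced Gröbner basis: {xy + ⅓y + ⅔, z}.

Buchberger on the second generating set:
h_1 = -5xy + 12yz - 5/3y - 10/3, LT = xy.
h_2 = 3xy + 12yz + y + 2, LT = xy.

S(h_1,h_2): lcm = xy. S = -32/5yz.
  leading term yz: no divisor's leading term divides it; move -32/5yz to the remainder.
  remainder -32/5yz ≠ 0; add k_3 = -32/5yz to the basis.

S(h_1,k_3): lcm = xyz. S = -12/5yz² + ⅓yz + ⅔z.
  leading term yz²: subtract (⅜z)·k_3 from -12/5yz² + ⅓yz + ⅔z → ⅓yz + ⅔z
  leading term yz: subtract (-5/96)·k_3 from ⅓yz + ⅔z → ⅔z
  leading term z: no divisor's leading term divides it; move ⅔z to the remainder.
  remainder ⅔z ≠ 0; add k_4 = ⅔z to the basis.

The other S-polynomials (S(h_2,k_3), S(h_1,k_4), S(h_2,k_4), S(k_3,k_4)) all reduce to 0 modulo the current basis, so we have a Gröbner basis.
Inter-reduce: drop elements whose leading term is divisible by another's, tail-reduce, and make monic.
Reduced Gröbner basis: {xy + ⅓y + ⅔, z}.

The two bases agree; hence the ideals are identical.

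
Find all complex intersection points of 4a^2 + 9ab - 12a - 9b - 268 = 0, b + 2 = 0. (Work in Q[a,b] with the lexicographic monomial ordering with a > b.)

Compute a lex Gröbner basis by Buchberger's algorithm.
f_1 = 4a^2 + 9ab - 12a - 9b - 268, LT = a^2.
f_2 = b + 2, LT = b.

The S-polynomials (S(f_1,f_2)) all reduce to 0 modulo the current basis, so we have a Gröbner basis.
Inter-reduce: drop elements whose leading term is divisible by another's, tail-reduce, and make monic.
Reduced Gröbner basis: {a^2 - 15/2a - 125/2, b + 2}.

Since the basis is lex-ordered, b + 2 is univariate in b. Its roots are {-2}. Back-substituting each root into the other basis elements fixes the other coordinates.
  b = -2: the earlier basis element becomes a^2 - 15/2a - 125/2 = 0, giving a = -5, 25/2 — points (-5, -2), (25/2, -2).
Substituting each solution back into the original system confirms all equations vanish.
Zero-dimensionality of the ideal guarantees finitely many solutions over ℂ.

{(-5, -2), (25/2, -2)}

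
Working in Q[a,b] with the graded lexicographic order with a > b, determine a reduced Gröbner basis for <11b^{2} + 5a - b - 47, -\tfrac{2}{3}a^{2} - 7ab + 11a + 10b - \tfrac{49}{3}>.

G = {a^{2} + \tfrac{21}{2}ab - \tfrac{33}{2}a - 15b + \tfrac{49}{2}, b^{2} + \tfrac{5}{11}a - \tfrac{1}{11}b - \tfrac{47}{11}}

f_1 = 11b^{2} + 5a - b - 47, LT = b^{2}.
f_2 = -\tfrac{2}{3}a^{2} - 7ab + 11a + 10b - \tfrac{49}{3}, LT = a^{2}.

The S-polynomials (S(f_1,f_2)) all reduce to 0 modulo the current basis, so we have a Gröbner basis.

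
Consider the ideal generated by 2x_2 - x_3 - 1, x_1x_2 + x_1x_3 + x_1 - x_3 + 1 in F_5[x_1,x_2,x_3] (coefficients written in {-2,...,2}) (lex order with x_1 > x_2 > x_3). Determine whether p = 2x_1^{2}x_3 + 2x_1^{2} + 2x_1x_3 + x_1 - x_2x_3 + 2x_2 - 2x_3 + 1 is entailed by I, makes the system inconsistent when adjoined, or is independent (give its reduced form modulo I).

2x_1^{2}x_3 + 2x_1^{2} + 2x_1x_3 + x_1 - x_2x_3 + 2x_2 - 2x_3 + 1 is independent of I; its normal form modulo I is -2x_1 + 2x_3^{2} + x_3 + 2.

First compute the reduced Gröbner basis of I by Buchberger's algorithm.
f_1 = 2x_2 - x_3 - 1, LT = x_2.
f_2 = x_1x_2 + x_1x_3 + x_1 - x_3 + 1, LT = x_1x_2.

S(f_1,f_2): lcm = x_1x_2. S = x_1x_3 + x_1 + x_3 - 1.
  reduce S modulo (f_1, f_2):
  remainder x_1x_3 + x_1 + x_3 - 1 ≠ 0; add h_3 = x_1x_3 + x_1 + x_3 - 1 to the basis.

The other S-polynomials (S(f_1,h_3), S(f_2,h_3)) all reduce to 0 modulo the current basis, so we have a Gröbner basis.
Inter-reduce: drop elements whose leading term is divisible by another's, tail-reduce, and make monic.
Reduced Gröbner basis: {x_1x_3 + x_1 + x_3 - 1, x_2 + 2x_3 + 2}.
Label its elements g_1 = x_1x_3 + x_1 + x_3 - 1, g_2 = x_2 + 2x_3 + 2.

Reduce p = 2x_1^{2}x_3 + 2x_1^{2} + 2x_1x_3 + x_1 - x_2x_3 + 2x_2 - 2x_3 + 1 modulo G:
  leading term x_1^{2}x_3: subtract (2x_1)·g_1 from 2x_1^{2}x_3 + 2x_1^{2} + 2x_1x_3 + x_1 - x_2x_3 + 2x_2 - 2x_3 + 1 → -2x_1 - x_2x_3 + 2x_2 - 2x_3 + 1
  leading term x_1: no divisor's leading term divides it; move -2x_1 to the remainder.
  leading term x_2x_3: subtract (-x_3)·g_2 from -x_2x_3 + 2x_2 - 2x_3 + 1 → 2x_2 + 2x_3^{2} + 1
  leading term x_2: subtract (2)·g_2 from 2x_2 + 2x_3^{2} + 1 → 2x_3^{2} + x_3 + 2
  leading term x_3^{2}: no divisor's leading term divides it; move 2x_3^{2} to the remainder.
  leading term x_3: no divisor's leading term divides it; move x_3 to the remainder.
  leading term 1: no divisor's leading term divides it; move 2 to the remainder.
  normal form = -2x_1 + 2x_3^{2} + x_3 + 2.
The normal form is nonzero, so p ∉ I. Since p minus its normal form lies in I, I + (p) = I + (r) where r = -2x_1 + 2x_3^{2} + x_3 + 2; decide whether this ideal is the whole ring.
Run Buchberger on G together with r (pairs among the g_i already reduce to 0 since G is a Gröbner basis):
g_1 = x_1x_3 + x_1 + x_3 - 1, LT = x_1x_3.
g_2 = x_2 + 2x_3 + 2, LT = x_2.
r = -2x_1 + 2x_3^{2} + x_3 + 2, LT = x_1.

S(g_1,r): lcm = x_1x_3. S = x_1 + x_3^{3} - 2x_3^{2} + 2x_3 - 1.
  reduce S modulo (g_1, g_2, r):
  remainder x_3^{3} - x_3^{2} ≠ 0; add m_4 = x_3^{3} - x_3^{2} to the basis.

The other S-polynomials (S(g_1,g_2), S(g_2,r), S(g_1,m_4), S(g_2,m_4), S(r,m_4)) all reduce to 0 modulo the current basis, so we have a Gröbner basis.
Inter-reduce: drop elements whose leading term is divisible by another's, tail-reduce, and make monic.
Reduced Gröbner basis: {x_1 - x_3^{2} + 2x_3 - 1, x_2 + 2x_3 + 2, x_3^{3} - x_3^{2}}.
The reduced Gröbner basis of I + (p) is {x_1 - x_3^{2} + 2x_3 - 1, x_2 + 2x_3 + 2, x_3^{3} - x_3^{2}} ≠ {1}, a proper ideal, so the enlarged system stays consistent: p is independent of I, with normal form -2x_1 + 2x_3^{2} + x_3 + 2.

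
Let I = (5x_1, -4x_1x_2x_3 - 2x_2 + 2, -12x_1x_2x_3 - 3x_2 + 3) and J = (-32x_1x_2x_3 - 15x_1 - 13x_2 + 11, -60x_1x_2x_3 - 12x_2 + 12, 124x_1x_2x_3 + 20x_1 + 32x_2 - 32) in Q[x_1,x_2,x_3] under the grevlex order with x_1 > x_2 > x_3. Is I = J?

For a fixed monomial order, each ideal has a unique reduced Gröbner basis; comparing bases decides equality.
Buchberger on the first generating set:
f_1 = 5x_1, LT = x_1.
f_2 = -4x_1x_2x_3 - 2x_2 + 2, LT = x_1x_2x_3.
f_3 = -12x_1x_2x_3 - 3x_2 + 3, LT = x_1x_2x_3.

S(f_1,f_2): lcm = x_1x_2x_3. S = -1/2x_2 + 1/2.
  leading term x_2: no divisor's leading term divides it; move -1/2x_2 to the remainder.
  leading term 1: no divisor's leading term divides it; move 1/2 to the remainder.
  remainder -1/2x_2 + 1/2 ≠ 0; add g_4 = -1/2x_2 + 1/2 to the basis.

The other S-polynomials (S(f_1,f_3), S(f_2,f_3), S(f_1,g_4), S(f_2,g_4), S(f_3,g_4)) all reduce to 0 modulo the current basis, so we have a Gröbner basis.
Inter-reduce: drop elements whose leading term is divisible by another's, tail-reduce, and make monic.
Reduced Gröbner basis: {x_1, x_2 - 1}.

Buchberger on the second generating set:
h_1 = -32x_1x_2x_3 - 15x_1 - 13x_2 + 11, LT = x_1x_2x_3.
h_2 = -60x_1x_2x_3 - 12x_2 + 12, LT = x_1x_2x_3.
h_3 = 124x_1x_2x_3 + 20x_1 + 32x_2 - 32, LT = x_1x_2x_3.

S(h_1,h_2): lcm = x_1x_2x_3. S = 15/32x_1 + 33/160x_2 - 23/160.
  leading term x_1: no divisor's leading term divides it; move 15/32x_1 to the remainder.
  leading term x_2: no divisor's leading term divides it; move 33/160x_2 to the remainder.
  leading term 1: no divisor's leading term divides it; move -23/160 to the remainder.
  remainder 15/32x_1 + 33/160x_2 - 23/160 ≠ 0; add k_4 = 15/32x_1 + 33/160x_2 - 23/160 to the basis.

S(h_1,h_3): lcm = x_1x_2x_3. S = 305/992x_1 + 147/992x_2 - 85/992.
  leading term x_1: subtract (61/93)·k_4 from 305/992x_1 + 147/992x_2 - 85/992 → 2/155x_2 + 4/465
  leading term x_2: no divisor's leading term divides it; move 2/155x_2 to the remainder.
  leading term 1: no divisor's leading term divides it; move 4/465 to the remainder.
  remainder 2/155x_2 + 4/465 ≠ 0; add k_5 = 2/155x_2 + 4/465 to the basis.

S(h_1,k_4): lcm = x_1x_2x_3. S = -11/25x_2^2x_3 + 23/75x_2x_3 + 15/32x_1 + 13/32x_2 - 11/32.
  leading term x_2^2x_3: subtract (-341/10x_2x_3)·k_5 from -11/25x_2^2x_3 + 23/75x_2x_3 + 15/32x_1 + 13/32x_2 - 11/32 → 3/5x_2x_3 + 15/32x_1 + 13/32x_2 - 11/32
  leading term x_2x_3: subtract (93/2x_3)·k_5 from 3/5x_2x_3 + 15/32x_1 + 13/32x_2 - 11/32 → 15/32x_1 + 13/32x_2 - 2/5x_3 - 11/32
  leading term x_1: subtract (1)·k_4 from 15/32x_1 + 13/32x_2 - 2/5x_3 - 11/32 → 1/5x_2 - 2/5x_3 - 1/5
  leading term x_2: subtract (31/2)·k_5 from 1/5x_2 - 2/5x_3 - 1/5 → -2/5x_3 - 1/3
  leading term x_3: no divisor's leading term divides it; move -2/5x_3 to the remainder.
  leading term 1: no divisor's leading term divides it; move -1/3 to the remainder.
  remainder -2/5x_3 - 1/3 ≠ 0; add k_6 = -2/5x_3 - 1/3 to the basis.

The other S-polynomials (S(h_2,h_3), S(h_2,k_4), S(h_3,k_4), S(h_1,k_5), S(h_2,k_5), S(h_3,k_5), S(k_4,k_5), S(h_1,k_6), S(h_2,k_6), S(h_3,k_6), S(k_4,k_6), S(k_5,k_6)) all reduce to 0 modulo the current basis, so we have a Gröbner basis.
Inter-reduce: drop elements whose leading term is divisible by another's, tail-reduce, and make monic.
Reduced Gröbner basis: {x_1 - 3/5, x_2 + 2/3, x_3 + 5/6}.

Since the reduced bases disagree, the two ideals are not the same.
The same test decides containment: I ⊆ J iff every generator of I reduces to 0 modulo a Gröbner basis of J.

No, the ideals differ.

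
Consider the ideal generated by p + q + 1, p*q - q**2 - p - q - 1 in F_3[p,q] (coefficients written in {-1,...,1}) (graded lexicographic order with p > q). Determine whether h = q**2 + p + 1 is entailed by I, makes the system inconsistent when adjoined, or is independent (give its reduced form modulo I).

First compute the reduced Gröbner basis of I by Buchberger's algorithm.
f_1 = p + q + 1, LT = p.
f_2 = p*q - q**2 - p - q - 1, LT = p*q.

S(f_1,f_2): lcm = p*q. S = -q**2 + p - q + 1.
  leading term q**2: no divisor's leading term divides it; move -q**2 to the remainder.
  leading term p: subtract (1)·f_1 from p - q + 1 → q
  leading term q: no divisor's leading term divides it; move q to the remainder.
  remainder -q**2 + q ≠ 0; add k_3 = -q**2 + q to the basis.

The other S-polynomials (S(f_1,k_3), S(f_2,k_3)) all reduce to 0 modulo the current basis, so we have a Gröbner basis.
Inter-reduce: drop elements whose leading term is divisible by another's, tail-reduce, and make monic.
Reduced Gröbner basis: {q**2 - q, p + q + 1}.
Label its elements g_1 = q**2 - q, g_2 = p + q + 1.

Reduce h = q**2 + p + 1 modulo G:
  leading term q**2: subtract (1)·g_1 from q**2 + p + 1 → p + q + 1
  leading term p: subtract (1)·g_2 from p + q + 1 → 0
  normal form = 0.
Since the normal form is 0, h ∈ I.

q**2 + p + 1 lies in I (it reduces to 0).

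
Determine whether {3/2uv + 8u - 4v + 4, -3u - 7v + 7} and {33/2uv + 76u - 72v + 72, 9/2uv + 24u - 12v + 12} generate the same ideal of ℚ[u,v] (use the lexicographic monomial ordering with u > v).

Equality of ideals is decidable: compute both reduced Gröbner bases (unique for the ordering) and check whether they agree.
Buchberger on the first generating set:
f_1 = 3/2uv + 8u - 4v + 4, LT = uv.
f_2 = -3u - 7v + 7, LT = u.

S(f_1,f_2): lcm = uv. S = 16/3u - 7/3v² - ⅓v + 8/3.
  leading term u: subtract (-16/9)·f_2 from 16/3u - 7/3v² - ⅓v + 8/3 → -7/3v² - 115/9v + 136/9
  leading term v²: no divisor's leading term divides it; move -7/3v² to the remainder.
  leading term v: no divisor's leading term divides it; move -115/9v to the remainder.
  leading term 1: no divisor's leading term divides it; move 136/9 to the remainder.
  remainder -7/3v² - 115/9v + 136/9 ≠ 0; add g_3 = -7/3v² - 115/9v + 136/9 to the basis.

The other S-polynomials (S(f_1,g_3), S(f_2,g_3)) all reduce to 0 modulo the current basis, so we have a Gröbner basis.
Inter-reduce: drop elements whose leading term is divisible by another's, tail-reduce, and make monic.
Reduced Gröbner basis: {u + 7/3v - 7/3, v² + 115/21v - 136/21}.

Buchberger on the second generating set:
h_1 = 33/2uv + 76u - 72v + 72, LT = uv.
h_2 = 9/2uv + 24u - 12v + 12, LT = uv.

S(h_1,h_2): lcm = uv. S = -8/11u - 56/33v + 56/33.
  leading term u: no divisor's leading term divides it; move -8/11u to the remainder.
  leading term v: no divisor's leading term divides it; move -56/33v to the remainder.
  leading term 1: no divisor's leading term divides it; move 56/33 to the remainder.
  remainder -8/11u - 56/33v + 56/33 ≠ 0; add k_3 = -8/11u - 56/33v + 56/33 to the basis.

S(h_1,k_3): lcm = uv. S = 152/33u - 7/3v² - 67/33v + 48/11.
  leading term u: subtract (-19/3)·k_3 from 152/33u - 7/3v² - 67/33v + 48/11 → -7/3v² - 115/9v + 136/9
  leading term v²: no divisor's leading term divides it; move -7/3v² to the remainder.
  leading term v: no divisor's leading term divides it; move -115/9v to the remainder.
  leading term 1: no divisor's leading term divides it; move 136/9 to the remainder.
  remainder -7/3v² - 115/9v + 136/9 ≠ 0; add k_4 = -7/3v² - 115/9v + 136/9 to the basis.

The other S-polynomials (S(h_2,k_3), S(h_1,k_4), S(h_2,k_4), S(k_3,k_4)) all reduce to 0 modulo the current basis, so we have a Gröbner basis.
Inter-reduce: drop elements whose leading term is divisible by another's, tail-reduce, and make monic.
Reduced Gröbner basis: {u + 7/3v - 7/3, v² + 115/21v - 136/21}.

Same reduced basis, so the two generating sets span the same ideal.
The choice of monomial ordering does not affect the verdict — as long as both bases are computed under the same ordering, their equality decides ideal equality.

Yes, the ideals are equal.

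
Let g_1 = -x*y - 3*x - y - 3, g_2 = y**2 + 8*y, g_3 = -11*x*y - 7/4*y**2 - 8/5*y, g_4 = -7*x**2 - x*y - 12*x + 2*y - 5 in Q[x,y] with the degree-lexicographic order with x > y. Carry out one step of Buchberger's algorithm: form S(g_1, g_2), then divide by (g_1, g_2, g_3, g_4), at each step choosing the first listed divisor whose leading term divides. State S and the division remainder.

S(g_1, g_2) = -5*x*y + y**2 + 3*y; remainder on division = 15*x + 15.

lcm(LM(g_1), LM(g_2)) = x*y**2.
S = (lcm/LT(g_1))·g_1 − (lcm/LT(g_2))·g_2 = -5*x*y + y**2 + 3*y.
Reduce S modulo (g_1, g_2, g_3, g_4) in that order:
  leading term x*y: subtract (5)·g_1 from -5*x*y + y**2 + 3*y → y**2 + 15*x + 8*y + 15
  leading term y**2: subtract (1)·g_2 from y**2 + 15*x + 8*y + 15 → 15*x + 15
  leading term x: no divisor's leading term divides it; move 15*x to the remainder.
  leading term 1: no divisor's leading term divides it; move 15 to the remainder.
The remainder 15*x + 15 is nonzero, so it would be added as the next basis element.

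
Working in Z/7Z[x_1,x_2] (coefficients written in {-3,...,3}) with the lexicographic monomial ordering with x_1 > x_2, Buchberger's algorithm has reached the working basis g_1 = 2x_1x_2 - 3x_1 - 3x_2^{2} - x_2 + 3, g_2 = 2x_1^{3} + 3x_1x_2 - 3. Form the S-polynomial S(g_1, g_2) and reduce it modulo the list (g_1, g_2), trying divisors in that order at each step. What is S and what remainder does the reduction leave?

S(g_1, g_2) = 2x_1^{3} + 2x_1^{2}x_2^{2} + 3x_1^{2}x_2 - 2x_1^{2} + 2x_1x_2^{2} - 2x_2; remainder on division = x_2^{4} - 3x_2^{2} - x_2 + 1.

lcm(LM(g_1), LM(g_2)) = x_1^{3}x_2.
S = (lcm/LT(g_1))·g_1 − (lcm/LT(g_2))·g_2 = 2x_1^{3} + 2x_1^{2}x_2^{2} + 3x_1^{2}x_2 - 2x_1^{2} + 2x_1x_2^{2} - 2x_2.
Reduce S modulo (g_1, g_2) in that order:
  leading term x_1^{3}: subtract (1)·g_2 from 2x_1^{3} + 2x_1^{2}x_2^{2} + 3x_1^{2}x_2 - 2x_1^{2} + 2x_1x_2^{2} - 2x_2 → 2x_1^{2}x_2^{2} + 3x_1^{2}x_2 - 2x_1^{2} + 2x_1x_2^{2} - 3x_1x_2 - 2x_2 + 3
  leading term x_1^{2}x_2^{2}: subtract (x_1x_2)·g_1 from 2x_1^{2}x_2^{2} + 3x_1^{2}x_2 - 2x_1^{2} + 2x_1x_2^{2} - 3x_1x_2 - 2x_2 + 3 → -x_1^{2}x_2 - 2x_1^{2} + 3x_1x_2^{3} + 3x_1x_2^{2} + x_1x_2 - 2x_2 + 3
  leading term x_1^{2}x_2: subtract (3x_1)·g_1 from -x_1^{2}x_2 - 2x_1^{2} + 3x_1x_2^{3} + 3x_1x_2^{2} + x_1x_2 - 2x_2 + 3 → 3x_1x_2^{3} - 2x_1x_2^{2} - 3x_1x_2 - 2x_1 - 2x_2 + 3
  leading term x_1x_2^{3}: subtract (-2x_2^{2})·g_1 from 3x_1x_2^{3} - 2x_1x_2^{2} - 3x_1x_2 - 2x_1 - 2x_2 + 3 → -x_1x_2^{2} - 3x_1x_2 - 2x_1 + x_2^{4} - 2x_2^{3} - x_2^{2} - 2x_2 + 3
  leading term x_1x_2^{2}: subtract (3x_2)·g_1 from -x_1x_2^{2} - 3x_1x_2 - 2x_1 + x_2^{4} - 2x_2^{3} - x_2^{2} - 2x_2 + 3 → -x_1x_2 - 2x_1 + x_2^{4} + 2x_2^{2} + 3x_2 + 3
  leading term x_1x_2: subtract (3)·g_1 from -x_1x_2 - 2x_1 + x_2^{4} + 2x_2^{2} + 3x_2 + 3 → x_2^{4} - 3x_2^{2} - x_2 + 1
  leading term x_2^{4}: no divisor's leading term divides it; move x_2^{4} to the remainder.
  leading term x_2^{2}: no divisor's leading term divides it; move -3x_2^{2} to the remainder.
  leading term x_2: no divisor's leading term divides it; move -x_2 to the remainder.
  leading term 1: no divisor's leading term divides it; move 1 to the remainder.
The remainder x_2^{4} - 3x_2^{2} - x_2 + 1 is nonzero, so it would be added as the next basis element.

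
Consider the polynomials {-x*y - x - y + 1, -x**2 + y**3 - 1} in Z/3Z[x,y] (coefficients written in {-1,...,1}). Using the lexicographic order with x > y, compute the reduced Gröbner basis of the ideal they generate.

Buchberger's algorithm terminates because the ascending chain of leading-term ideals stabilizes.

f_1 = -x*y - x - y + 1, LT = x*y.
f_2 = -x**2 + y**3 - 1, LT = x**2.

S(f_1,f_2): lcm = x**2*y. S = x**2 + x*y - x + y**4 - y.
  reduce S modulo (f_1, f_2):
  remainder x + y**4 + y**3 + y ≠ 0; add g_3 = x + y**4 + y**3 + y to the basis.

S(f_1,g_3): lcm = x*y. S = x - y**5 - y**4 - y**2 + y - 1.
  reduce S modulo (f_1, f_2, g_3):
  remainder -y**5 + y**4 - y**3 - y**2 - 1 ≠ 0; add g_4 = -y**5 + y**4 - y**3 - y**2 - 1 to the basis.

The other S-polynomials (S(f_2,g_3), S(f_1,g_4), S(f_2,g_4), S(g_3,g_4)) all reduce to 0 modulo the current basis, so we have a Gröbner basis.
Inter-reduce: drop elements whose leading term is divisible by another's, tail-reduce, and make monic.

G = {x + y**4 + y**3 + y, y**5 - y**4 + y**3 + y**2 + 1}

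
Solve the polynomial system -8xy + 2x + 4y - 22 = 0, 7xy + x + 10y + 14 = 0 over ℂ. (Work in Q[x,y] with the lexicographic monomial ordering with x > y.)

{(46/11, -25/54), (-3, 1)}

Compute a lex Gröbner basis by Buchberger's algorithm.
f_1 = -8xy + 2x + 4y - 22, LT = xy.
f_2 = 7xy + x + 10y + 14, LT = xy.

S(f_1,f_2): lcm = xy. S = -11/28x - 27/14y + 3/4.
  reduce S modulo (f_1, f_2):
  remainder -11/28x - 27/14y + 3/4 ≠ 0; add h_3 = -11/28x - 27/14y + 3/4 to the basis.

S(f_1,h_3): lcm = xy. S = -1/4x - 54/11y^2 + 31/22y + 11/4.
  reduce S modulo (f_1, f_2, h_3):
  remainder -54/11y^2 + 29/11y + 25/11 ≠ 0; add h_4 = -54/11y^2 + 29/11y + 25/11 to the basis.

The other S-polynomials (S(f_2,h_3), S(f_1,h_4), S(f_2,h_4), S(h_3,h_4)) all reduce to 0 modulo the current basis, so we have a Gröbner basis.
Inter-reduce: drop elements whose leading term is divisible by another's, tail-reduce, and make monic.
Reduced Gröbner basis: {x + 54/11y - 21/11, y^2 - 29/54y - 25/54}.

A lex Gröbner basis eliminates variables successively. Here y^2 - 29/54y - 25/54 depends only on y, with roots {-25/54, 1}; lifting each root through the earlier basis elements recovers the full solutions.
  y = -25/54: the earlier basis element becomes x - 46/11 = 0, giving x = 46/11 — point (46/11, -25/54).
  y = 1: the earlier basis element becomes x + 3 = 0, giving x = -3 — point (-3, 1).
This is the nonlinear analogue of row-reducing a linear system.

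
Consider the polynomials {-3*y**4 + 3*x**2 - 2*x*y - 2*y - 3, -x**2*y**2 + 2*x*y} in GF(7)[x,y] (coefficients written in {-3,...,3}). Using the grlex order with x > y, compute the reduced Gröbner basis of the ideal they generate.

f_1 = -3*y**4 + 3*x**2 - 2*x*y - 2*y - 3, LT = y**4.
f_2 = -x**2*y**2 + 2*x*y, LT = x**2*y**2.

S(f_1,f_2): lcm = x**2*y**4. S = -x**4 + 3*x**3*y + 2*x*y**3 + 3*x**2*y + x**2.
  leading term x**4: no divisor's leading term divides it; move -x**4 to the remainder.
  leading term x**3*y: no divisor's leading term divides it; move 3*x**3*y to the remainder.
  leading term x*y**3: no divisor's leading term divides it; move 2*x*y**3 to the remainder.
  leading term x**2*y: no divisor's leading term divides it; move 3*x**2*y to the remainder.
  leading term x**2: no divisor's leading term divides it; move x**2 to the remainder.
  remainder -x**4 + 3*x**3*y + 2*x*y**3 + 3*x**2*y + x**2 ≠ 0; add g_3 = -x**4 + 3*x**3*y + 2*x*y**3 + 3*x**2*y + x**2 to the basis.

The other S-polynomials (S(f_1,g_3), S(f_2,g_3)) all reduce to 0 modulo the current basis, so we have a Gröbner basis.

G = {x**4 - 3*x**3*y - 2*x*y**3 - 3*x**2*y - x**2, x**2*y**2 - 2*x*y, y**4 - x**2 + 3*x*y + 3*y + 1}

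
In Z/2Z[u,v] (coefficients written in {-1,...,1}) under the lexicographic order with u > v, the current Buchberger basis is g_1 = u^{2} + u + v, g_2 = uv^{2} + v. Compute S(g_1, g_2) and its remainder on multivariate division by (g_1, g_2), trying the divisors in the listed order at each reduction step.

S(g_1, g_2) = uv^{2} + uv + v^{3}; remainder on division = uv + v^{3} + v.

lcm(LM(g_1), LM(g_2)) = u^{2}v^{2}.
S = (lcm/LT(g_1))·g_1 − (lcm/LT(g_2))·g_2 = uv^{2} + uv + v^{3}.
Reduce S modulo (g_1, g_2) in that order:
  leading term uv^{2}: subtract (1)·g_2 from uv^{2} + uv + v^{3} → uv + v^{3} + v
  leading term uv: no divisor's leading term divides it; move uv to the remainder.
  leading term v^{3}: no divisor's leading term divides it; move v^{3} to the remainder.
  leading term v: no divisor's leading term divides it; move v to the remainder.
The remainder uv + v^{3} + v is nonzero, so it would be added as the next basis element.
This is the inner loop of Buchberger's algorithm — each nonzero remainder becomes a new basis element.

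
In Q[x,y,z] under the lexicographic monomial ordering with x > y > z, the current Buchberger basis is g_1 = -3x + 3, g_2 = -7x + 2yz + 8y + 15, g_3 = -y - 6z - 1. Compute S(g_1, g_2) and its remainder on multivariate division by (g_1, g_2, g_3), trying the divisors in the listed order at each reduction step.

lcm(LM(g_1), LM(g_2)) = x.
S = (lcm/LT(g_1))·g_1 − (lcm/LT(g_2))·g_2 = 2/7yz + 8/7y + 8/7.
Reduce S modulo (g_1, g_2, g_3) in that order:
  leading term yz: subtract (-2/7z)·g_3 from 2/7yz + 8/7y + 8/7 → 8/7y - 12/7z^2 - 2/7z + 8/7
  leading term y: subtract (-8/7)·g_3 from 8/7y - 12/7z^2 - 2/7z + 8/7 → -12/7z^2 - 50/7z
  leading term z^2: no divisor's leading term divides it; move -12/7z^2 to the remainder.
  leading term z: no divisor's leading term divides it; move -50/7z to the remainder.
The remainder -12/7z^2 - 50/7z is nonzero, so it would be added as the next basis element.

S(g_1, g_2) = 2/7yz + 8/7y + 8/7; remainder on division = -12/7z^2 - 50/7z.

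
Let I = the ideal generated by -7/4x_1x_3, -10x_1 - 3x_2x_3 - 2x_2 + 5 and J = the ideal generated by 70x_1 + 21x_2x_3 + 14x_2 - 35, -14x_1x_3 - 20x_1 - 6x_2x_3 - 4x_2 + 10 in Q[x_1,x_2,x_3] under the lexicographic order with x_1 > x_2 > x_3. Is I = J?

Equality of ideals is decidable: compute both reduced Gröbner bases (unique for the ordering) and check whether they agree.
Buchberger on the first generating set:
f_1 = -7/4x_1x_3, LT = x_1x_3.
f_2 = -10x_1 - 3x_2x_3 - 2x_2 + 5, LT = x_1.

S(f_1,f_2): lcm = x_1x_3. S = -3/10x_2x_3^2 - 1/5x_2x_3 + 1/2x_3.
  leading term x_2x_3^2: no divisor's leading term divides it; move -3/10x_2x_3^2 to the remainder.
  leading term x_2x_3: no divisor's leading term divides it; move -1/5x_2x_3 to the remainder.
  leading term x_3: no divisor's leading term divides it; move 1/2x_3 to the remainder.
  remainder -3/10x_2x_3^2 - 1/5x_2x_3 + 1/2x_3 ≠ 0; add g_3 = -3/10x_2x_3^2 - 1/5x_2x_3 + 1/2x_3 to the basis.

S(f_1,g_3): lcm = x_1x_2x_3^2. S = -2/3x_1x_2x_3 + 5/3x_1x_3.
  leading term x_1x_2x_3: subtract (8/21x_2)·f_1 from -2/3x_1x_2x_3 + 5/3x_1x_3 → 5/3x_1x_3
  leading term x_1x_3: subtract (-20/21)·f_1 from 5/3x_1x_3 → 0
  remainder 0.

S(f_2,g_3): leading monomials are coprime, so the S-polynomial reduces to 0 (Buchberger's first criterion).
Every S-polynomial of the final basis reduces to 0, so we have a Gröbner basis.
Inter-reduce: drop elements whose leading term is divisible by another's, tail-reduce, and make monic.
Reduced Gröbner basis: {x_1 + 3/10x_2x_3 + 1/5x_2 - 1/2, x_2x_3^2 + 2/3x_2x_3 - 5/3x_3}.

Buchberger on the second generating set:
h_1 = 70x_1 + 21x_2x_3 + 14x_2 - 35, LT = x_1.
h_2 = -14x_1x_3 - 20x_1 - 6x_2x_3 - 4x_2 + 10, LT = x_1x_3.

S(h_1,h_2): lcm = x_1x_3. S = -10/7x_1 + 3/10x_2x_3^2 - 8/35x_2x_3 - 2/7x_2 - 1/2x_3 + 5/7.
  leading term x_1: subtract (-1/49)·h_1 from -10/7x_1 + 3/10x_2x_3^2 - 8/35x_2x_3 - 2/7x_2 - 1/2x_3 + 5/7 → 3/10x_2x_3^2 + 1/5x_2x_3 - 1/2x_3
  leading term x_2x_3^2: no divisor's leading term divides it; move 3/10x_2x_3^2 to the remainder.
  leading term x_2x_3: no divisor's leading term divides it; move 1/5x_2x_3 to the remainder.
  leading term x_3: no divisor's leading term divides it; move -1/2x_3 to the remainder.
  remainder 3/10x_2x_3^2 + 1/5x_2x_3 - 1/2x_3 ≠ 0; add k_3 = 3/10x_2x_3^2 + 1/5x_2x_3 - 1/2x_3 to the basis.

S(h_1,k_3): leading monomials are coprime, so the S-polynomial reduces to 0 (Buchberger's first criterion).
S(h_2,k_3): lcm = x_1x_2x_3^2. S = 16/21x_1x_2x_3 + 5/3x_1x_3 + 3/7x_2^2x_3^2 + 2/7x_2^2x_3 - 5/7x_2x_3.
  leading term x_1x_2x_3: subtract (8/735x_2x_3)·h_1 from 16/21x_1x_2x_3 + 5/3x_1x_3 + 3/7x_2^2x_3^2 + 2/7x_2^2x_3 - 5/7x_2x_3 → 5/3x_1x_3 + 1/5x_2^2x_3^2 + 2/15x_2^2x_3 - 1/3x_2x_3
  leading term x_1x_3: subtract (1/42x_3)·h_1 from 5/3x_1x_3 + 1/5x_2^2x_3^2 + 2/15x_2^2x_3 - 1/3x_2x_3 → 1/5x_2^2x_3^2 + 2/15x_2^2x_3 - 1/2x_2x_3^2 - 2/3x_2x_3 + 5/6x_3
  leading term x_2^2x_3^2: subtract (2/3x_2)·k_3 from 1/5x_2^2x_3^2 + 2/15x_2^2x_3 - 1/2x_2x_3^2 - 2/3x_2x_3 + 5/6x_3 → -1/2x_2x_3^2 - 1/3x_2x_3 + 5/6x_3
  leading term x_2x_3^2: subtract (-5/3)·k_3 from -1/2x_2x_3^2 - 1/3x_2x_3 + 5/6x_3 → 0
  remainder 0.

Every S-polynomial of the final basis reduces to 0, so we have a Gröbner basis.
Inter-reduce: drop elements whose leading term is divisible by another's, tail-reduce, and make monic.
Reduced Gröbner basis: {x_1 + 3/10x_2x_3 + 1/5x_2 - 1/2, x_2x_3^2 + 2/3x_2x_3 - 5/3x_3}.

These coincide, so the ideals are equal.

Yes, the ideals are equal.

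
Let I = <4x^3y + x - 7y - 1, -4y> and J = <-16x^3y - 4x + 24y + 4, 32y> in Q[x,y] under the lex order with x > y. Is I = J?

For a fixed monomial order, each ideal has a unique reduced Gröbner basis; comparing bases decides equality.
Buchberger on the first generating set:
f_1 = 4x^3y + x - 7y - 1, LT = x^3y.
f_2 = -4y, LT = y.

S(f_1,f_2): lcm = x^3y. S = 1/4x - 7/4y - 1/4.
  leading term x: no divisor's leading term divides it; move 1/4x to the remainder.
  leading term y: subtract (7/16)·f_2 from -7/4y - 1/4 → -1/4
  leading term 1: no divisor's leading term divides it; move -1/4 to the remainder.
  remainder 1/4x - 1/4 ≠ 0; add g_3 = 1/4x - 1/4 to the basis.

The other S-polynomials (S(f_1,g_3), S(f_2,g_3)) all reduce to 0 modulo the current basis, so we have a Gröbner basis.
Inter-reduce: drop elements whose leading term is divisible by another's, tail-reduce, and make monic.
Reduced Gröbner basis: {x - 1, y}.

Buchberger on the second generating set:
h_1 = -16x^3y - 4x + 24y + 4, LT = x^3y.
h_2 = 32y, LT = y.

S(h_1,h_2): lcm = x^3y. S = 1/4x - 3/2y - 1/4.
  leading term x: no divisor's leading term divides it; move 1/4x to the remainder.
  leading term y: subtract (-3/64)·h_2 from -3/2y - 1/4 → -1/4
  leading term 1: no divisor's leading term divides it; move -1/4 to the remainder.
  remainder 1/4x - 1/4 ≠ 0; add k_3 = 1/4x - 1/4 to the basis.

The other S-polynomials (S(h_1,k_3), S(h_2,k_3)) all reduce to 0 modulo the current basis, so we have a Gröbner basis.
Inter-reduce: drop elements whose leading term is divisible by another's, tail-reduce, and make monic.
Reduced Gröbner basis: {x - 1, y}.

These coincide, so the ideals are equal.

Yes, the ideals are equal.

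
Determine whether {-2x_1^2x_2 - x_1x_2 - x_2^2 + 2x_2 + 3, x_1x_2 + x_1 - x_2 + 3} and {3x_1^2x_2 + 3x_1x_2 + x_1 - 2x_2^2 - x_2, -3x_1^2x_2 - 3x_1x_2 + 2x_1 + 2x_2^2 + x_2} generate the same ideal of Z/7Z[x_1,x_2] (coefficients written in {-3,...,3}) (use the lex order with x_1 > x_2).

Two ideals are equal iff their reduced Gröbner bases coincide (the reduced basis is unique for a fixed ordering).
Buchberger on the first generating set:
f_1 = -2x_1^2x_2 - x_1x_2 - x_2^2 + 2x_2 + 3, LT = x_1^2x_2.
f_2 = x_1x_2 + x_1 - x_2 + 3, LT = x_1x_2.

S(f_1,f_2): lcm = x_1^2x_2. S = -x_1^2 - 2x_1x_2 - 3x_1 - 3x_2^2 - x_2 + 2.
  leading term x_1^2: no divisor's leading term divides it; move -x_1^2 to the remainder.
  leading term x_1x_2: subtract (-2)·f_2 from -2x_1x_2 - 3x_1 - 3x_2^2 - x_2 + 2 → -x_1 - 3x_2^2 - 3x_2 + 1
  leading term x_1: no divisor's leading term divides it; move -x_1 to the remainder.
  leading term x_2^2: no divisor's leading term divides it; move -3x_2^2 to the remainder.
  leading term x_2: no divisor's leading term divides it; move -3x_2 to the remainder.
  leading term 1: no divisor's leading term divides it; move 1 to the remainder.
  remainder -x_1^2 - x_1 - 3x_2^2 - 3x_2 + 1 ≠ 0; add g_3 = -x_1^2 - x_1 - 3x_2^2 - 3x_2 + 1 to the basis.

S(f_1,g_3): lcm = x_1^2x_2. S = 3x_1x_2 - 3x_2^3 + x_2^2 + 2.
  leading term x_1x_2: subtract (3)·f_2 from 3x_1x_2 - 3x_2^3 + x_2^2 + 2 → -3x_1 - 3x_2^3 + x_2^2 + 3x_2
  leading term x_1: no divisor's leading term divides it; move -3x_1 to the remainder.
  leading term x_2^3: no divisor's leading term divides it; move -3x_2^3 to the remainder.
  leading term x_2^2: no divisor's leading term divides it; move x_2^2 to the remainder.
  leading term x_2: no divisor's leading term divides it; move 3x_2 to the remainder.
  remainder -3x_1 - 3x_2^3 + x_2^2 + 3x_2 ≠ 0; add g_4 = -3x_1 - 3x_2^3 + x_2^2 + 3x_2 to the basis.

S(f_1,g_4): lcm = x_1^2x_2. S = -x_1x_2^4 - 2x_1x_2^3 + x_1x_2^2 - 3x_1x_2 - 3x_2^2 - x_2 + 2.
  leading term x_1x_2^4: subtract (-x_2^3)·f_2 from -x_1x_2^4 - 2x_1x_2^3 + x_1x_2^2 - 3x_1x_2 - 3x_2^2 - x_2 + 2 → -x_1x_2^3 + x_1x_2^2 - 3x_1x_2 - x_2^4 + 3x_2^3 - 3x_2^2 - x_2 + 2
  leading term x_1x_2^3: subtract (-x_2^2)·f_2 from -x_1x_2^3 + x_1x_2^2 - 3x_1x_2 - x_2^4 + 3x_2^3 - 3x_2^2 - x_2 + 2 → 2x_1x_2^2 - 3x_1x_2 - x_2^4 + 2x_2^3 - x_2 + 2
  leading term x_1x_2^2: subtract (2x_2)·f_2 from 2x_1x_2^2 - 3x_1x_2 - x_2^4 + 2x_2^3 - x_2 + 2 → 2x_1x_2 - x_2^4 + 2x_2^3 + 2x_2^2 + 2
  leading term x_1x_2: subtract (2)·f_2 from 2x_1x_2 - x_2^4 + 2x_2^3 + 2x_2^2 + 2 → -2x_1 - x_2^4 + 2x_2^3 + 2x_2^2 + 2x_2 + 3
  leading term x_1: subtract (3)·g_4 from -2x_1 - x_2^4 + 2x_2^3 + 2x_2^2 + 2x_2 + 3 → -x_2^4 - 3x_2^3 - x_2^2 + 3
  leading term x_2^4: no divisor's leading term divides it; move -x_2^4 to the remainder.
  leading term x_2^3: no divisor's leading term divides it; move -3x_2^3 to the remainder.
  leading term x_2^2: no divisor's leading term divides it; move -x_2^2 to the remainder.
  leading term 1: no divisor's leading term divides it; move 3 to the remainder.
  remainder -x_2^4 - 3x_2^3 - x_2^2 + 3 ≠ 0; add g_5 = -x_2^4 - 3x_2^3 - x_2^2 + 3 to the basis.

The other S-polynomials (S(f_2,g_3), S(f_2,g_4), S(g_3,g_4), S(f_1,g_5), S(f_2,g_5), S(g_3,g_5), S(g_4,g_5)) all reduce to 0 modulo the current basis, so we have a Gröbner basis.
Inter-reduce: drop elements whose leading term is divisible by another's, tail-reduce, and make monic.
Reduced Gröbner basis: {x_1 + x_2^3 + 2x_2^2 - x_2, x_2^4 + 3x_2^3 + x_2^2 - 3}.

Buchberger on the second generating set:
h_1 = 3x_1^2x_2 + 3x_1x_2 + x_1 - 2x_2^2 - x_2, LT = x_1^2x_2.
h_2 = -3x_1^2x_2 - 3x_1x_2 + 2x_1 + 2x_2^2 + x_2, LT = x_1^2x_2.

S(h_1,h_2): lcm = x_1^2x_2. S = x_1.
  leading term x_1: no divisor's leading term divides it; move x_1 to the remainder.
  remainder x_1 ≠ 0; add k_3 = x_1 to the basis.

S(h_1,k_3): lcm = x_1^2x_2. S = x_1x_2 - 2x_1 - 3x_2^2 + 2x_2.
  leading term x_1x_2: subtract (x_2)·k_3 from x_1x_2 - 2x_1 - 3x_2^2 + 2x_2 → -2x_1 - 3x_2^2 + 2x_2
  leading term x_1: subtract (-2)·k_3 from -2x_1 - 3x_2^2 + 2x_2 → -3x_2^2 + 2x_2
  leading term x_2^2: no divisor's leading term divides it; move -3x_2^2 to the remainder.
  leading term x_2: no divisor's leading term divides it; move 2x_2 to the remainder.
  remainder -3x_2^2 + 2x_2 ≠ 0; add k_4 = -3x_2^2 + 2x_2 to the basis.

The other S-polynomials (S(h_2,k_3), S(h_1,k_4), S(h_2,k_4), S(k_3,k_4)) all reduce to 0 modulo the current basis, so we have a Gröbner basis.
Inter-reduce: drop elements whose leading term is divisible by another's, tail-reduce, and make monic.
Reduced Gröbner basis: {x_1, x_2^2 - 3x_2}.

The bases are distinct; the ideals are different.

No, the ideals differ.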